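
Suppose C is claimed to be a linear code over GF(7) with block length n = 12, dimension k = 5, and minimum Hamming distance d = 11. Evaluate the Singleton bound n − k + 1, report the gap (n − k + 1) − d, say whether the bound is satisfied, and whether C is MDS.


Singleton RHS = n − k + 1 = 8, slack = -3, bound violated (no such code; not MDS).

Singleton bound: d ≤ n − k + 1.
Here n = 12, k = 5, so n − k + 1 = 8.
Given d = 11, check d ≤ 8: NO.
Slack = (n − k + 1) − d = -3.
The slack is negative: d = 11 exceeds n − k + 1 = 8 by 3, so the Singleton bound is violated and no linear [12, 5, 11]_7 code can exist. In particular it is not MDS (MDS requires d = n − k + 1 exactly).
Description: the claimed parameters are [12, 5, 11]_7; such a code would be impossible (violates the Singleton bound).


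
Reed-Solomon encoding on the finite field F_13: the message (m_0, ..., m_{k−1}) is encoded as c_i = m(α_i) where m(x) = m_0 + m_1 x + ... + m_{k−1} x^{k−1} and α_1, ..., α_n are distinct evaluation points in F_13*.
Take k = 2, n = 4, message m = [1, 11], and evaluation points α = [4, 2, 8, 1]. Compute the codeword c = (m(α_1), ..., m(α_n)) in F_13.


c = [6, 10, 11, 12]

Message polynomial: m(x) = 1 + 11·x (mod 13).
For each evaluation point α_i, compute m(α_i) mod 13:
  α_1 = 4: Horner steps 11 → 6, so m(4) = 6.
  α_2 = 2: Horner steps 11 → 10, so m(2) = 10.
  α_3 = 8: Horner steps 11 → 11, so m(8) = 11.
  α_4 = 1: Horner steps 11 → 12, so m(1) = 12.
Codeword c = [6, 10, 11, 12] ∈ F_13^4.


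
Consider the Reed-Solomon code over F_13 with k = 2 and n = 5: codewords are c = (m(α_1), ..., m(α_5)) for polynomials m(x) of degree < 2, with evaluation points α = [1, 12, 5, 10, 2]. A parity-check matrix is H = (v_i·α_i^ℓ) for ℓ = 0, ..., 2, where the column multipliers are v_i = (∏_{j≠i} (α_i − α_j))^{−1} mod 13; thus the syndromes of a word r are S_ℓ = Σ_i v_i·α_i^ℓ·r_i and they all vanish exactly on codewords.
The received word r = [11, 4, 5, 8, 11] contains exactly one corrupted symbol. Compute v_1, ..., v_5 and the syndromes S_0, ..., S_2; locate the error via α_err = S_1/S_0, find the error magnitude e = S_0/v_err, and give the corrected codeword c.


S = (4, 4, 4), error at position 1, error magnitude e = 11, c = [0, 4, 5, 8, 11].

Step 1: column multipliers v_i = (∏_{j≠i}(α_i − α_j))^{−1} mod 13.
  i = 1 (α = 1): (1−12)(1−5)(1−10)(1−2) = (−11)·(−4)·(−9)·(−1) = 396 ≡ 6, so v_1 = 6^{−1} = 11 (mod 13).
  i = 2 (α = 12): (12−1)(12−5)(12−10)(12−2) = 11·7·2·10 = 1540 ≡ 6, so v_2 = 6^{−1} = 11 (mod 13).
  i = 3 (α = 5): (5−1)(5−12)(5−10)(5−2) = 4·(−7)·(−5)·3 = 420 ≡ 4, so v_3 = 4^{−1} = 10 (mod 13).
  i = 4 (α = 10): (10−1)(10−12)(10−5)(10−2) = 9·(−2)·5·8 = −720 ≡ 8, so v_4 = 8^{−1} = 5 (mod 13).
  i = 5 (α = 2): (2−1)(2−12)(2−5)(2−10) = 1·(−10)·(−3)·(−8) = −240 ≡ 7, so v_5 = 7^{−1} = 2 (mod 13).
  v = [11, 11, 10, 5, 2].
Step 2: syndromes of r = [11, 4, 5, 8, 11] (all sums mod 13).
  S_0 = Σ v_i r_i = 11·11 + 11·4 + 10·5 + 5·8 + 2·11 = 277 ≡ 4.
  S_1 = Σ v_i α_i r_i = 11·1·11 + 11·12·4 + 10·5·5 + 5·10·8 + 2·2·11 = 1343 ≡ 4.
  α_i^2 mod 13 = [1, 1, 12, 9, 4].
  S_2 = Σ v_i α_i^2 r_i = 11·1·11 + 11·1·4 + 10·12·5 + 5·9·8 + 2·4·11 = 1213 ≡ 4.
  S = (4, 4, 4) ≠ 0, so r is not a codeword (an error is present).
Step 3: locate the error. For a single error e at position i, S_ℓ = v_i·e·α_i^ℓ, so α_err = S_1/S_0.
  S_0^{−1} = 4^{−1} = 10 (mod 13), so α_err = 4·10 = 40 ≡ 1 = α_1. Error position i = 1.
  Consistency check: S_2/S_1 = 4·10 = 40 ≡ 1 = α_err ✓ (single-error assumption holds).
Step 4: error magnitude e = S_0/v_1 = S_0·∏_{j≠1}(α_1 − α_j) = 4·6 = 24 ≡ 11 (mod 13).
Step 5: correct position 1: c_1 = r_1 − e = 11 − 11 ≡ 0 (mod 13). Hence c = [0, 4, 5, 8, 11].
  Check: interpolating c through the α_i gives m(x) = 2 + 11·x (degree < 2) with m(α_i) = c_i for every i, so c is indeed a codeword.


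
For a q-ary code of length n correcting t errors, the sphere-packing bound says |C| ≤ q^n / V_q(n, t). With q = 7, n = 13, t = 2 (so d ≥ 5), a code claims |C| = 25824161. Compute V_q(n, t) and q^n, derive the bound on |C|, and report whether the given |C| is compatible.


V_q(n, t) = 2887, q^n = 96889010407, Hamming bound = 33560446, |C| = 25824161 ≤ bound (satisfied).

Step 1: Compute V_q(n, t) = Σ_{j=0}^2 C(n, j) (q−1)^j.
  j = 0: C(13,0)·(6)^0 = 1·1 = 1.
  j = 1: C(13,1)·(6)^1 = 13·6 = 78.
  j = 2: C(13,2)·(6)^2 = 78·36 = 2808.
  V_q(n, t) = 1 + 78 + 2808 = 2887.
Step 2: q^n = 7^13 = 96889010407.
Step 3: Hamming bound ⌊q^n / V_q(n,t)⌋ = ⌊96889010407/2887⌋ = 33560446.
Step 4: Compare |C| = 25824161 to 33560446: satisfied.
The claimed |C| lies below the Hamming bound.


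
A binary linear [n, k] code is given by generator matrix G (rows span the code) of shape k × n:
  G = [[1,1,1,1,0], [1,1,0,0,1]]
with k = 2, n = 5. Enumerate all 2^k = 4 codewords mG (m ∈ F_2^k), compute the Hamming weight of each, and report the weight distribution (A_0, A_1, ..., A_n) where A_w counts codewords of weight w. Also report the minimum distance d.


Weight distribution: A_0 = 1, A_3 = 2, A_4 = 1. Minimum distance d = 3.

Enumerate all 2^2 = 4 messages m ∈ F_2^2.
For each, compute codeword c = mG in F_2^5, then tally its weight.
  m = 00 → c = 00000, weight = 0.
  m = 10 → c = 11110, weight = 4.
  m = 01 → c = 11001, weight = 3.
  m = 11 → c = 00111, weight = 3.
Tally weights:
  weight 0: 1 codewords.
  weight 3: 2 codewords.
  weight 4: 1 codewords.
Minimum distance d = smallest w > 0 with A_w > 0 = 3.
Sanity: Σ A_w = 4 = 2^2 = 4 ✓.


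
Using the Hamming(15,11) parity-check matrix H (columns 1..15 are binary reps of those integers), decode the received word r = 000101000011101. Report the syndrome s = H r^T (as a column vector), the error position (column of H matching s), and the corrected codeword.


s = (0, 1, 1, 1)^T, error position = 7, corrected codeword c = 000101100011101

Compute s = H r^T mod 2 one row at a time:
  s_1 = 0 + 0 + 0 + 1 + 1 + 1 + 0 + 1 = 4 ≡ 0 (mod 2).
  s_2 = 1 + 0 + 1 + 0 + 1 + 1 + 0 + 1 = 5 ≡ 1 (mod 2).
  s_3 = 0 + 0 + 1 + 0 + 0 + 1 + 0 + 1 = 3 ≡ 1 (mod 2).
  s_4 = 0 + 0 + 0 + 0 + 0 + 1 + 1 + 1 = 3 ≡ 1 (mod 2).
s = (0, 1, 1, 1)^T — this equals column 7 of H (binary 0111), so error is at position 7.
Correct: flip bit 7 of r = 000101000011101 to get c = 000101100011101.


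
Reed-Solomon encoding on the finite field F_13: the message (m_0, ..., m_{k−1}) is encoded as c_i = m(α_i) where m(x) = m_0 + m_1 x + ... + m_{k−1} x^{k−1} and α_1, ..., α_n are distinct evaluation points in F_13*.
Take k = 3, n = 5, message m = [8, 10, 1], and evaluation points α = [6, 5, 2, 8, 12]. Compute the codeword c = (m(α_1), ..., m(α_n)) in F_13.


c = [0, 5, 6, 9, 12]

Message polynomial: m(x) = 8 + 10·x + 1·x^2 (mod 13).
For each evaluation point α_i, compute m(α_i) mod 13:
  α_1 = 6: Horner steps 1 → 3 → 0, so m(6) = 0.
  α_2 = 5: Horner steps 1 → 2 → 5, so m(5) = 5.
  α_3 = 2: Horner steps 1 → 12 → 6, so m(2) = 6.
  α_4 = 8: Horner steps 1 → 5 → 9, so m(8) = 9.
  α_5 = 12: Horner steps 1 → 9 → 12, so m(12) = 12.
Codeword c = [0, 5, 6, 9, 12] ∈ F_13^5.


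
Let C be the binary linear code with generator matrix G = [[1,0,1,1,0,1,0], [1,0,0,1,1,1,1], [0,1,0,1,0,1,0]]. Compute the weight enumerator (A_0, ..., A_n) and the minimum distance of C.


Weight distribution: A_0 = 1, A_3 = 3, A_4 = 2, A_5 = 1, A_6 = 1. Minimum distance d = 3.

Enumerate all 2^3 = 8 messages m ∈ F_2^3.
For each, compute codeword c = mG in F_2^7, then tally its weight.
  m = 000 → c = 0000000, weight = 0.
  m = 100 → c = 1011010, weight = 4.
  m = 010 → c = 1001111, weight = 5.
  m = 110 → c = 0010101, weight = 3.
  m = 001 → c = 0101010, weight = 3.
  m = 101 → c = 1110000, weight = 3.
  m = 011 → c = 1100101, weight = 4.
  m = 111 → c = 0111111, weight = 6.
Tally weights:
  weight 0: 1 codewords.
  weight 3: 3 codewords.
  weight 4: 2 codewords.
  weight 5: 1 codewords.
  weight 6: 1 codewords.
Minimum distance d = smallest w > 0 with A_w > 0 = 3.
Sanity: Σ A_w = 8 = 2^3 = 8 ✓.


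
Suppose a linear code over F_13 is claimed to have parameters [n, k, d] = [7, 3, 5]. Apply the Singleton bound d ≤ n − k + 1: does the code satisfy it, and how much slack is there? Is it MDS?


Singleton RHS = n − k + 1 = 5, slack = 0, bound satisfied, MDS.

Singleton bound: d ≤ n − k + 1.
Here n = 7, k = 3, so n − k + 1 = 5.
Given d = 5, check d ≤ 5: YES.
Slack = (n − k + 1) − d = 0.
The code is MDS (slack = 0).
Description: the claimed parameters are [7, 3, 5]_13; such a code would be MDS (meets Singleton bound).


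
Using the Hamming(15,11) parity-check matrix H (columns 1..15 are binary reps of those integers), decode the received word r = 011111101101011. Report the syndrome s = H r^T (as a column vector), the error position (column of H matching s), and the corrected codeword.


s = (1, 1, 1, 1)^T, error position = 15, corrected codeword c = 011111101101010

Compute s = H r^T mod 2 one row at a time:
  s_1 = 0 + 1 + 1 + 0 + 1 + 0 + 1 + 1 = 5 ≡ 1 (mod 2).
  s_2 = 1 + 1 + 1 + 1 + 1 + 0 + 1 + 1 = 7 ≡ 1 (mod 2).
  s_3 = 1 + 1 + 1 + 1 + 1 + 0 + 1 + 1 = 7 ≡ 1 (mod 2).
  s_4 = 0 + 1 + 1 + 1 + 1 + 0 + 0 + 1 = 5 ≡ 1 (mod 2).
s = (1, 1, 1, 1)^T — this equals column 15 of H (binary 1111), so error is at position 15.
Correct: flip bit 15 of r = 011111101101011 to get c = 011111101101010.


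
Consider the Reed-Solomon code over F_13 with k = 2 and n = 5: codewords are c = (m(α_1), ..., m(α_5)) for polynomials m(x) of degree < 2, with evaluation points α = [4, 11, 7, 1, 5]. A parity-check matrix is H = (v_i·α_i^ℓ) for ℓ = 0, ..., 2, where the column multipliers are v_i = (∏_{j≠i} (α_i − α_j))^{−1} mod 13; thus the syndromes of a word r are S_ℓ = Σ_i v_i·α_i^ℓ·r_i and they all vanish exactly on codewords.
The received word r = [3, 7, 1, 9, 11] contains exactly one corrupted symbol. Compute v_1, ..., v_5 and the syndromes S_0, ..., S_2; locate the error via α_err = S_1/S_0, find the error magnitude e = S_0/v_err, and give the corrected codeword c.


S = (6, 6, 6), error at position 4, error magnitude e = 4, c = [3, 7, 1, 5, 11].

Step 1: column multipliers v_i = (∏_{j≠i}(α_i − α_j))^{−1} mod 13.
  i = 1 (α = 4): (4−11)(4−7)(4−1)(4−5) = (−7)·(−3)·3·(−1) = −63 ≡ 2, so v_1 = 2^{−1} = 7 (mod 13).
  i = 2 (α = 11): (11−4)(11−7)(11−1)(11−5) = 7·4·10·6 = 1680 ≡ 3, so v_2 = 3^{−1} = 9 (mod 13).
  i = 3 (α = 7): (7−4)(7−11)(7−1)(7−5) = 3·(−4)·6·2 = −144 ≡ 12, so v_3 = 12^{−1} = 12 (mod 13).
  i = 4 (α = 1): (1−4)(1−11)(1−7)(1−5) = (−3)·(−10)·(−6)·(−4) = 720 ≡ 5, so v_4 = 5^{−1} = 8 (mod 13).
  i = 5 (α = 5): (5−4)(5−11)(5−7)(5−1) = 1·(−6)·(−2)·4 = 48 ≡ 9, so v_5 = 9^{−1} = 3 (mod 13).
  v = [7, 9, 12, 8, 3].
Step 2: syndromes of r = [3, 7, 1, 9, 11] (all sums mod 13).
  S_0 = Σ v_i r_i = 7·3 + 9·7 + 12·1 + 8·9 + 3·11 = 201 ≡ 6.
  S_1 = Σ v_i α_i r_i = 7·4·3 + 9·11·7 + 12·7·1 + 8·1·9 + 3·5·11 = 1098 ≡ 6.
  α_i^2 mod 13 = [3, 4, 10, 1, 12].
  S_2 = Σ v_i α_i^2 r_i = 7·3·3 + 9·4·7 + 12·10·1 + 8·1·9 + 3·12·11 = 903 ≡ 6.
  S = (6, 6, 6) ≠ 0, so r is not a codeword (an error is present).
Step 3: locate the error. For a single error e at position i, S_ℓ = v_i·e·α_i^ℓ, so α_err = S_1/S_0.
  S_0^{−1} = 6^{−1} = 11 (mod 13), so α_err = 6·11 = 66 ≡ 1 = α_4. Error position i = 4.
  Consistency check: S_2/S_1 = 6·11 = 66 ≡ 1 = α_err ✓ (single-error assumption holds).
Step 4: error magnitude e = S_0/v_4 = S_0·∏_{j≠4}(α_4 − α_j) = 6·5 = 30 ≡ 4 (mod 13).
Step 5: correct position 4: c_4 = r_4 − e = 9 − 4 ≡ 5 (mod 13). Hence c = [3, 7, 1, 5, 11].
  Check: interpolating c through the α_i gives m(x) = 10 + 8·x (degree < 2) with m(α_i) = c_i for every i, so c is indeed a codeword.


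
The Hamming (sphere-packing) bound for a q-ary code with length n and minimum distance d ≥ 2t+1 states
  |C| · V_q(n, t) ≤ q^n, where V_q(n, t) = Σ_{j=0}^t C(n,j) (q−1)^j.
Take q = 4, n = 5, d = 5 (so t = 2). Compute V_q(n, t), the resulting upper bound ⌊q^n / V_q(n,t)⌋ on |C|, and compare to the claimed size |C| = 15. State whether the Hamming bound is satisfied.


V_q(n, t) = 106, q^n = 1024, Hamming bound = 9, |C| = 15 > bound (violated).

Step 1: Compute V_q(n, t) = Σ_{j=0}^2 C(n, j) (q−1)^j.
  j = 0: C(5,0)·(3)^0 = 1·1 = 1.
  j = 1: C(5,1)·(3)^1 = 5·3 = 15.
  j = 2: C(5,2)·(3)^2 = 10·9 = 90.
  V_q(n, t) = 1 + 15 + 90 = 106.
Step 2: q^n = 4^5 = 1024.
Step 3: Hamming bound ⌊q^n / V_q(n,t)⌋ = ⌊1024/106⌋ = 9.
Step 4: Compare |C| = 15 to 9: violated.
The claimed |C| lies above the Hamming bound, so no 4-ary code of length 5 with d ≥ 5 can have 15 codewords.


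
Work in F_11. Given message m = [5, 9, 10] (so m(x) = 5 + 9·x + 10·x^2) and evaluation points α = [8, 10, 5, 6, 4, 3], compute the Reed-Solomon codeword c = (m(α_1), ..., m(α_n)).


c = [2, 6, 3, 1, 3, 1]

Message polynomial: m(x) = 5 + 9·x + 10·x^2 (mod 11).
For each evaluation point α_i, compute m(α_i) mod 11:
  α_1 = 8: Horner steps 10 → 1 → 2, so m(8) = 2.
  α_2 = 10: Horner steps 10 → 10 → 6, so m(10) = 6.
  α_3 = 5: Horner steps 10 → 4 → 3, so m(5) = 3.
  α_4 = 6: Horner steps 10 → 3 → 1, so m(6) = 1.
  α_5 = 4: Horner steps 10 → 5 → 3, so m(4) = 3.
  α_6 = 3: Horner steps 10 → 6 → 1, so m(3) = 1.
Codeword c = [2, 6, 3, 1, 3, 1] ∈ F_11^6.


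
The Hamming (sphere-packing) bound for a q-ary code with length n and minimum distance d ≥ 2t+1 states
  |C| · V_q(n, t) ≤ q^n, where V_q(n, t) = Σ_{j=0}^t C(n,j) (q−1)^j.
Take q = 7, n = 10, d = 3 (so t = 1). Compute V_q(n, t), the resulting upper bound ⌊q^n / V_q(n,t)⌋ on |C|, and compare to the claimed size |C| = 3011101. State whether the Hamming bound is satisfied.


V_q(n, t) = 61, q^n = 282475249, Hamming bound = 4630741, |C| = 3011101 ≤ bound (satisfied).

Step 1: Compute V_q(n, t) = Σ_{j=0}^1 C(n, j) (q−1)^j.
  j = 0: C(10,0)·(6)^0 = 1·1 = 1.
  j = 1: C(10,1)·(6)^1 = 10·6 = 60.
  V_q(n, t) = 1 + 60 = 61.
Step 2: q^n = 7^10 = 282475249.
Step 3: Hamming bound ⌊q^n / V_q(n,t)⌋ = ⌊282475249/61⌋ = 4630741.
Step 4: Compare |C| = 3011101 to 4630741: satisfied.
The claimed |C| lies below the Hamming bound.


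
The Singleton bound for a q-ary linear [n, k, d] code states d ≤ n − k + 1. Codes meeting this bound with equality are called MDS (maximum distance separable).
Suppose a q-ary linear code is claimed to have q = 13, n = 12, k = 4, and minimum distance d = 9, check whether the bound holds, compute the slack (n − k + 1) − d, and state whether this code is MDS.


Singleton RHS = n − k + 1 = 9, slack = 0, bound satisfied, MDS.

Singleton bound: d ≤ n − k + 1.
Here n = 12, k = 4, so n − k + 1 = 9.
Given d = 9, check d ≤ 9: YES.
Slack = (n − k + 1) − d = 0.
The code is MDS (slack = 0).
Description: the claimed parameters are [12, 4, 9]_13; such a code would be MDS (meets Singleton bound).


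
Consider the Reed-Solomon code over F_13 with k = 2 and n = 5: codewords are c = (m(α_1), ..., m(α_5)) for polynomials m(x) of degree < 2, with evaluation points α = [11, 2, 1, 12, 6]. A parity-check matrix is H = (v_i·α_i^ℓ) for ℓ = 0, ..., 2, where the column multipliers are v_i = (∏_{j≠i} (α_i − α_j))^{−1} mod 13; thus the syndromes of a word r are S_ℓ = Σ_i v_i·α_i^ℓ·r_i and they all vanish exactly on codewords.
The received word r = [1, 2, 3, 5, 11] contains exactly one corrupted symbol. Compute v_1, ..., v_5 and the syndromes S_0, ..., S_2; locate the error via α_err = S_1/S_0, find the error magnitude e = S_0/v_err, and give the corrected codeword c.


S = (12, 2, 9), error at position 1, error magnitude e = 8, c = [6, 2, 3, 5, 11].

Step 1: column multipliers v_i = (∏_{j≠i}(α_i − α_j))^{−1} mod 13.
  i = 1 (α = 11): (11−2)(11−1)(11−12)(11−6) = 9·10·(−1)·5 = −450 ≡ 5, so v_1 = 5^{−1} = 8 (mod 13).
  i = 2 (α = 2): (2−11)(2−1)(2−12)(2−6) = (−9)·1·(−10)·(−4) = −360 ≡ 4, so v_2 = 4^{−1} = 10 (mod 13).
  i = 3 (α = 1): (1−11)(1−2)(1−12)(1−6) = (−10)·(−1)·(−11)·(−5) = 550 ≡ 4, so v_3 = 4^{−1} = 10 (mod 13).
  i = 4 (α = 12): (12−11)(12−2)(12−1)(12−6) = 1·10·11·6 = 660 ≡ 10, so v_4 = 10^{−1} = 4 (mod 13).
  i = 5 (α = 6): (6−11)(6−2)(6−1)(6−12) = (−5)·4·5·(−6) = 600 ≡ 2, so v_5 = 2^{−1} = 7 (mod 13).
  v = [8, 10, 10, 4, 7].
Step 2: syndromes of r = [1, 2, 3, 5, 11] (all sums mod 13).
  S_0 = Σ v_i r_i = 8·1 + 10·2 + 10·3 + 4·5 + 7·11 = 155 ≡ 12.
  S_1 = Σ v_i α_i r_i = 8·11·1 + 10·2·2 + 10·1·3 + 4·12·5 + 7·6·11 = 860 ≡ 2.
  α_i^2 mod 13 = [4, 4, 1, 1, 10].
  S_2 = Σ v_i α_i^2 r_i = 8·4·1 + 10·4·2 + 10·1·3 + 4·1·5 + 7·10·11 = 932 ≡ 9.
  S = (12, 2, 9) ≠ 0, so r is not a codeword (an error is present).
Step 3: locate the error. For a single error e at position i, S_ℓ = v_i·e·α_i^ℓ, so α_err = S_1/S_0.
  S_0^{−1} = 12^{−1} = 12 (mod 13), so α_err = 2·12 = 24 ≡ 11 = α_1. Error position i = 1.
  Consistency check: S_2/S_1 = 9·7 = 63 ≡ 11 = α_err ✓ (single-error assumption holds).
Step 4: error magnitude e = S_0/v_1 = S_0·∏_{j≠1}(α_1 − α_j) = 12·5 = 60 ≡ 8 (mod 13).
Step 5: correct position 1: c_1 = r_1 − e = 1 − 8 ≡ 6 (mod 13). Hence c = [6, 2, 3, 5, 11].
  Check: interpolating c through the α_i gives m(x) = 4 + 12·x (degree < 2) with m(α_i) = c_i for every i, so c is indeed a codeword.


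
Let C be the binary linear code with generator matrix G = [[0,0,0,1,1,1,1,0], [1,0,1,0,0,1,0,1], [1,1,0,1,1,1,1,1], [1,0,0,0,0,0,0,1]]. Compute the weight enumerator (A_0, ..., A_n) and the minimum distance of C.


Weight distribution: A_0 = 1, A_1 = 1, A_2 = 2, A_3 = 2, A_4 = 3, A_5 = 3, A_6 = 2, A_7 = 2. Minimum distance d = 1.

Enumerate all 2^4 = 16 messages m ∈ F_2^4.
For each, compute codeword c = mG in F_2^8, then tally its weight.
  m = 0000 → c = 00000000, weight = 0.
  m = 1000 → c = 00011110, weight = 4.
  m = 0100 → c = 10100101, weight = 4.
  m = 1100 → c = 10111011, weight = 6.
  m = 0010 → c = 11011111, weight = 7.
  m = 1010 → c = 11000001, weight = 3.
  m = 0110 → c = 01111010, weight = 5.
  m = 1110 → c = 01100100, weight = 3.
  m = 0001 → c = 10000001, weight = 2.
  m = 1001 → c = 10011111, weight = 6.
  m = 0101 → c = 00100100, weight = 2.
  m = 1101 → c = 00111010, weight = 4.
  m = 0011 → c = 01011110, weight = 5.
  m = 1011 → c = 01000000, weight = 1.
  m = 0111 → c = 11111011, weight = 7.
  m = 1111 → c = 11100101, weight = 5.
Tally weights:
  weight 0: 1 codewords.
  weight 1: 1 codewords.
  weight 2: 2 codewords.
  weight 3: 2 codewords.
  weight 4: 3 codewords.
  weight 5: 3 codewords.
  weight 6: 2 codewords.
  weight 7: 2 codewords.
Minimum distance d = smallest w > 0 with A_w > 0 = 1.
Sanity: Σ A_w = 16 = 2^4 = 16 ✓.


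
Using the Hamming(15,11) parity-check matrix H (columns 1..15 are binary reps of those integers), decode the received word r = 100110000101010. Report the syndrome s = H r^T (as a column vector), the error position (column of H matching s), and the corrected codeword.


s = (1, 0, 0, 0)^T, error position = 8, corrected codeword c = 100110010101010

Compute s = H r^T mod 2 one row at a time:
  s_1 = 0 + 0 + 1 + 0 + 1 + 0 + 1 + 0 = 3 ≡ 1 (mod 2).
  s_2 = 1 + 1 + 0 + 0 + 1 + 0 + 1 + 0 = 4 ≡ 0 (mod 2).
  s_3 = 0 + 0 + 0 + 0 + 1 + 0 + 1 + 0 = 2 ≡ 0 (mod 2).
  s_4 = 1 + 0 + 1 + 0 + 0 + 0 + 0 + 0 = 2 ≡ 0 (mod 2).
s = (1, 0, 0, 0)^T — this equals column 8 of H (binary 1000), so error is at position 8.
Correct: flip bit 8 of r = 100110000101010 to get c = 100110010101010.


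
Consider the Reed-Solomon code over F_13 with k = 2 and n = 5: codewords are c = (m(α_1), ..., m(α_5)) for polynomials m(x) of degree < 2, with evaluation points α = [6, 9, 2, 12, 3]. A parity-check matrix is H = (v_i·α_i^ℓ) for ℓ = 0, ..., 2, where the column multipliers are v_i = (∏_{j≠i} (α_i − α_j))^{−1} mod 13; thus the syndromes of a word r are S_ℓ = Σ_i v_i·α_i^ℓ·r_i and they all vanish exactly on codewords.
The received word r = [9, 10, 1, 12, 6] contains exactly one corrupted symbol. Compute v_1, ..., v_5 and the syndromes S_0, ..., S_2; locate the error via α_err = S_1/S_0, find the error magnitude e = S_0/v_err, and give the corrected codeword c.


S = (5, 4, 11), error at position 1, error magnitude e = 1, c = [8, 10, 1, 12, 6].

Step 1: column multipliers v_i = (∏_{j≠i}(α_i − α_j))^{−1} mod 13.
  i = 1 (α = 6): (6−9)(6−2)(6−12)(6−3) = (−3)·4·(−6)·3 = 216 ≡ 8, so v_1 = 8^{−1} = 5 (mod 13).
  i = 2 (α = 9): (9−6)(9−2)(9−12)(9−3) = 3·7·(−3)·6 = −378 ≡ 12, so v_2 = 12^{−1} = 12 (mod 13).
  i = 3 (α = 2): (2−6)(2−9)(2−12)(2−3) = (−4)·(−7)·(−10)·(−1) = 280 ≡ 7, so v_3 = 7^{−1} = 2 (mod 13).
  i = 4 (α = 12): (12−6)(12−9)(12−2)(12−3) = 6·3·10·9 = 1620 ≡ 8, so v_4 = 8^{−1} = 5 (mod 13).
  i = 5 (α = 3): (3−6)(3−9)(3−2)(3−12) = (−3)·(−6)·1·(−9) = −162 ≡ 7, so v_5 = 7^{−1} = 2 (mod 13).
  v = [5, 12, 2, 5, 2].
Step 2: syndromes of r = [9, 10, 1, 12, 6] (all sums mod 13).
  S_0 = Σ v_i r_i = 5·9 + 12·10 + 2·1 + 5·12 + 2·6 = 239 ≡ 5.
  S_1 = Σ v_i α_i r_i = 5·6·9 + 12·9·10 + 2·2·1 + 5·12·12 + 2·3·6 = 2110 ≡ 4.
  α_i^2 mod 13 = [10, 3, 4, 1, 9].
  S_2 = Σ v_i α_i^2 r_i = 5·10·9 + 12·3·10 + 2·4·1 + 5·1·12 + 2·9·6 = 986 ≡ 11.
  S = (5, 4, 11) ≠ 0, so r is not a codeword (an error is present).
Step 3: locate the error. For a single error e at position i, S_ℓ = v_i·e·α_i^ℓ, so α_err = S_1/S_0.
  S_0^{−1} = 5^{−1} = 8 (mod 13), so α_err = 4·8 = 32 ≡ 6 = α_1. Error position i = 1.
  Consistency check: S_2/S_1 = 11·10 = 110 ≡ 6 = α_err ✓ (single-error assumption holds).
Step 4: error magnitude e = S_0/v_1 = S_0·∏_{j≠1}(α_1 − α_j) = 5·8 = 40 ≡ 1 (mod 13).
Step 5: correct position 1: c_1 = r_1 − e = 9 − 1 ≡ 8 (mod 13). Hence c = [8, 10, 1, 12, 6].
  Check: interpolating c through the α_i gives m(x) = 4 + 5·x (degree < 2) with m(α_i) = c_i for every i, so c is indeed a codeword.


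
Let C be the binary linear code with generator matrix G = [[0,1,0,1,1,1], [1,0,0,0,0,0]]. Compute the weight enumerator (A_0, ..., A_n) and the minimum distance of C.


Weight distribution: A_0 = 1, A_1 = 1, A_4 = 1, A_5 = 1. Minimum distance d = 1.

Enumerate all 2^2 = 4 messages m ∈ F_2^2.
For each, compute codeword c = mG in F_2^6, then tally its weight.
  m = 00 → c = 000000, weight = 0.
  m = 10 → c = 010111, weight = 4.
  m = 01 → c = 100000, weight = 1.
  m = 11 → c = 110111, weight = 5.
Tally weights:
  weight 0: 1 codewords.
  weight 1: 1 codewords.
  weight 4: 1 codewords.
  weight 5: 1 codewords.
Minimum distance d = smallest w > 0 with A_w > 0 = 1.
Sanity: Σ A_w = 4 = 2^2 = 4 ✓.


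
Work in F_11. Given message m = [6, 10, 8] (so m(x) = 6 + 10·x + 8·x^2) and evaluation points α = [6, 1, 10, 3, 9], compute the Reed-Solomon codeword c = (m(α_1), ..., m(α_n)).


c = [2, 2, 4, 9, 7]

Message polynomial: m(x) = 6 + 10·x + 8·x^2 (mod 11).
For each evaluation point α_i, compute m(α_i) mod 11:
  α_1 = 6: Horner steps 8 → 3 → 2, so m(6) = 2.
  α_2 = 1: Horner steps 8 → 7 → 2, so m(1) = 2.
  α_3 = 10: Horner steps 8 → 2 → 4, so m(10) = 4.
  α_4 = 3: Horner steps 8 → 1 → 9, so m(3) = 9.
  α_5 = 9: Horner steps 8 → 5 → 7, so m(9) = 7.
Codeword c = [2, 2, 4, 9, 7] ∈ F_11^5.


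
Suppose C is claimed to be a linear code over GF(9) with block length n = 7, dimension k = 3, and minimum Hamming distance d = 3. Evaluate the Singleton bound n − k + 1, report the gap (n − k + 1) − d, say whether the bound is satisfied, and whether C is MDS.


Singleton RHS = n − k + 1 = 5, slack = 2, bound satisfied, not MDS.

Singleton bound: d ≤ n − k + 1.
Here n = 7, k = 3, so n − k + 1 = 5.
Given d = 3, check d ≤ 5: YES.
Slack = (n − k + 1) − d = 2.
The code is NOT MDS (slack = 2 > 0).
Description: the claimed parameters are [7, 3, 3]_9; such a code would be non-MDS.


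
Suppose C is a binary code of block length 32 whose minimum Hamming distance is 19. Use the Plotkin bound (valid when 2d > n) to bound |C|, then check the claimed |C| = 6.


Plotkin bound M ≤ 6; given |C| = 6 ≤ bound (satisfied).

Check applicability: 2d = 38, n = 32.
2d − n = 6 > 0, so Plotkin applies.
Compute d/(2d−n) = 19/6 ≈ 3.1667.
⌊d/(2d−n)⌋ = 3.
Plotkin bound: M ≤ 2·3 = 6.
Given |C| = 6, check: satisfied.
This |C| is at the Plotkin bound.


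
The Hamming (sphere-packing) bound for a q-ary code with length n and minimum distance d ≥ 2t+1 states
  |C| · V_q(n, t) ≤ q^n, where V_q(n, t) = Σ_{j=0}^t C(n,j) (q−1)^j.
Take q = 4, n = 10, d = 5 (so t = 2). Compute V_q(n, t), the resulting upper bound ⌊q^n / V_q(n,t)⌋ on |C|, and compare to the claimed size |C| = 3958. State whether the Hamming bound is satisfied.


V_q(n, t) = 436, q^n = 1048576, Hamming bound = 2404, |C| = 3958 > bound (violated).

Step 1: Compute V_q(n, t) = Σ_{j=0}^2 C(n, j) (q−1)^j.
  j = 0: C(10,0)·(3)^0 = 1·1 = 1.
  j = 1: C(10,1)·(3)^1 = 10·3 = 30.
  j = 2: C(10,2)·(3)^2 = 45·9 = 405.
  V_q(n, t) = 1 + 30 + 405 = 436.
Step 2: q^n = 4^10 = 1048576.
Step 3: Hamming bound ⌊q^n / V_q(n,t)⌋ = ⌊1048576/436⌋ = 2404.
Step 4: Compare |C| = 3958 to 2404: violated.
The claimed |C| lies above the Hamming bound, so no 4-ary code of length 10 with d ≥ 5 can have 3958 codewords.


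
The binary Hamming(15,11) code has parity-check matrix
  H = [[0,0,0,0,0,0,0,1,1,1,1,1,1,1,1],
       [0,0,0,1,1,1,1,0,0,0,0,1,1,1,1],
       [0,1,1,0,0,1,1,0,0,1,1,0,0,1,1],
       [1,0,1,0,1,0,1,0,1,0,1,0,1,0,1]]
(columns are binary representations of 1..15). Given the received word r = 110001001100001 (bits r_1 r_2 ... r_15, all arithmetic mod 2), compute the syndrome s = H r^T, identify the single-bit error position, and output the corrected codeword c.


s = (1, 0, 0, 1)^T, error position = 9, corrected codeword c = 110001000100001

Compute s = H r^T mod 2 one row at a time:
  s_1 = 0 + 1 + 1 + 0 + 0 + 0 + 0 + 1 = 3 ≡ 1 (mod 2).
  s_2 = 0 + 0 + 1 + 0 + 0 + 0 + 0 + 1 = 2 ≡ 0 (mod 2).
  s_3 = 1 + 0 + 1 + 0 + 1 + 0 + 0 + 1 = 4 ≡ 0 (mod 2).
  s_4 = 1 + 0 + 0 + 0 + 1 + 0 + 0 + 1 = 3 ≡ 1 (mod 2).
s = (1, 0, 0, 1)^T — this equals column 9 of H (binary 1001), so error is at position 9.
Correct: flip bit 9 of r = 110001001100001 to get c = 110001000100001.


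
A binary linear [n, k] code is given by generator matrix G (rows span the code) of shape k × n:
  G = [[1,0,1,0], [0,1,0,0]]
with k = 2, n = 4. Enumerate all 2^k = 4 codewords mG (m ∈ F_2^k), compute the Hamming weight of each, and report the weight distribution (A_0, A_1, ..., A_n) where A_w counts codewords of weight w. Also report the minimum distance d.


Weight distribution: A_0 = 1, A_1 = 1, A_2 = 1, A_3 = 1. Minimum distance d = 1.

Enumerate all 2^2 = 4 messages m ∈ F_2^2.
For each, compute codeword c = mG in F_2^4, then tally its weight.
  m = 00 → c = 0000, weight = 0.
  m = 10 → c = 1010, weight = 2.
  m = 01 → c = 0100, weight = 1.
  m = 11 → c = 1110, weight = 3.
Tally weights:
  weight 0: 1 codewords.
  weight 1: 1 codewords.
  weight 2: 1 codewords.
  weight 3: 1 codewords.
Minimum distance d = smallest w > 0 with A_w > 0 = 1.
Sanity: Σ A_w = 4 = 2^2 = 4 ✓.


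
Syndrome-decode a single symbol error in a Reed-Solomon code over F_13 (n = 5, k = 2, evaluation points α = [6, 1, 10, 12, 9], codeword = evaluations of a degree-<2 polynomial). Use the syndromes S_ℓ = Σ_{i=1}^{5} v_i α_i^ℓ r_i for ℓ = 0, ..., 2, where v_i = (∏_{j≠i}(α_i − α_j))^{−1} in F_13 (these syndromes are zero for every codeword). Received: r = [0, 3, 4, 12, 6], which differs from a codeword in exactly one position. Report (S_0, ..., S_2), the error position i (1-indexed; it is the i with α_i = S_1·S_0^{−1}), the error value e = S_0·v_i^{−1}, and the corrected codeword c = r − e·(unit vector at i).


S = (8, 2, 7), error at position 3, error magnitude e = 9, c = [0, 3, 8, 12, 6].

Step 1: column multipliers v_i = (∏_{j≠i}(α_i − α_j))^{−1} mod 13.
  i = 1 (α = 6): (6−1)(6−10)(6−12)(6−9) = 5·(−4)·(−6)·(−3) = −360 ≡ 4, so v_1 = 4^{−1} = 10 (mod 13).
  i = 2 (α = 1): (1−6)(1−10)(1−12)(1−9) = (−5)·(−9)·(−11)·(−8) = 3960 ≡ 8, so v_2 = 8^{−1} = 5 (mod 13).
  i = 3 (α = 10): (10−6)(10−1)(10−12)(10−9) = 4·9·(−2)·1 = −72 ≡ 6, so v_3 = 6^{−1} = 11 (mod 13).
  i = 4 (α = 12): (12−6)(12−1)(12−10)(12−9) = 6·11·2·3 = 396 ≡ 6, so v_4 = 6^{−1} = 11 (mod 13).
  i = 5 (α = 9): (9−6)(9−1)(9−10)(9−12) = 3·8·(−1)·(−3) = 72 ≡ 7, so v_5 = 7^{−1} = 2 (mod 13).
  v = [10, 5, 11, 11, 2].
Step 2: syndromes of r = [0, 3, 4, 12, 6] (all sums mod 13).
  S_0 = Σ v_i r_i = 10·0 + 5·3 + 11·4 + 11·12 + 2·6 = 203 ≡ 8.
  S_1 = Σ v_i α_i r_i = 10·6·0 + 5·1·3 + 11·10·4 + 11·12·12 + 2·9·6 = 2147 ≡ 2.
  α_i^2 mod 13 = [10, 1, 9, 1, 3].
  S_2 = Σ v_i α_i^2 r_i = 10·10·0 + 5·1·3 + 11·9·4 + 11·1·12 + 2·3·6 = 579 ≡ 7.
  S = (8, 2, 7) ≠ 0, so r is not a codeword (an error is present).
Step 3: locate the error. For a single error e at position i, S_ℓ = v_i·e·α_i^ℓ, so α_err = S_1/S_0.
  S_0^{−1} = 8^{−1} = 5 (mod 13), so α_err = 2·5 = 10 ≡ 10 = α_3. Error position i = 3.
  Consistency check: S_2/S_1 = 7·7 = 49 ≡ 10 = α_err ✓ (single-error assumption holds).
Step 4: error magnitude e = S_0/v_3 = S_0·∏_{j≠3}(α_3 − α_j) = 8·6 = 48 ≡ 9 (mod 13).
Step 5: correct position 3: c_3 = r_3 − e = 4 − 9 ≡ 8 (mod 13). Hence c = [0, 3, 8, 12, 6].
  Check: interpolating c through the α_i gives m(x) = 1 + 2·x (degree < 2) with m(α_i) = c_i for every i, so c is indeed a codeword.


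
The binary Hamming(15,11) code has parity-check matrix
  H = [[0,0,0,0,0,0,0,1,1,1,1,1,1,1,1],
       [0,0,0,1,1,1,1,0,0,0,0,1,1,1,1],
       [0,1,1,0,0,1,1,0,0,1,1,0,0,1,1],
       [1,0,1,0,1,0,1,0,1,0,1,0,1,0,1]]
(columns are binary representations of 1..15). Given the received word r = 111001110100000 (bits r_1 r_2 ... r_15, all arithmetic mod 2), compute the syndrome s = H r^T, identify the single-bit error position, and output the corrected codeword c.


s = (0, 0, 1, 1)^T, error position = 3, corrected codeword c = 110001110100000

Compute s = H r^T mod 2 one row at a time:
  s_1 = 1 + 0 + 1 + 0 + 0 + 0 + 0 + 0 = 2 ≡ 0 (mod 2).
  s_2 = 0 + 0 + 1 + 1 + 0 + 0 + 0 + 0 = 2 ≡ 0 (mod 2).
  s_3 = 1 + 1 + 1 + 1 + 1 + 0 + 0 + 0 = 5 ≡ 1 (mod 2).
  s_4 = 1 + 1 + 0 + 1 + 0 + 0 + 0 + 0 = 3 ≡ 1 (mod 2).
s = (0, 0, 1, 1)^T — this equals column 3 of H (binary 0011), so error is at position 3.
Correct: flip bit 3 of r = 111001110100000 to get c = 110001110100000.


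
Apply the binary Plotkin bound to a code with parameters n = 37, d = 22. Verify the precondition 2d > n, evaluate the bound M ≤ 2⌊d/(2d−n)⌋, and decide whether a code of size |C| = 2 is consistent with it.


Plotkin bound M ≤ 6; given |C| = 2 ≤ bound (satisfied).

Check applicability: 2d = 44, n = 37.
2d − n = 7 > 0, so Plotkin applies.
Compute d/(2d−n) = 22/7 ≈ 3.1429.
⌊d/(2d−n)⌋ = 3.
Plotkin bound: M ≤ 2·3 = 6.
Given |C| = 2, check: satisfied.
This |C| is below the Plotkin bound.


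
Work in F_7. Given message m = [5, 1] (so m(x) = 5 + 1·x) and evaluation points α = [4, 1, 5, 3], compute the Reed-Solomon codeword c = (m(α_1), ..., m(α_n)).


c = [2, 6, 3, 1]

Message polynomial: m(x) = 5 + 1·x (mod 7).
For each evaluation point α_i, compute m(α_i) mod 7:
  α_1 = 4: Horner steps 1 → 2, so m(4) = 2.
  α_2 = 1: Horner steps 1 → 6, so m(1) = 6.
  α_3 = 5: Horner steps 1 → 3, so m(5) = 3.
  α_4 = 3: Horner steps 1 → 1, so m(3) = 1.
Codeword c = [2, 6, 3, 1] ∈ F_7^4.


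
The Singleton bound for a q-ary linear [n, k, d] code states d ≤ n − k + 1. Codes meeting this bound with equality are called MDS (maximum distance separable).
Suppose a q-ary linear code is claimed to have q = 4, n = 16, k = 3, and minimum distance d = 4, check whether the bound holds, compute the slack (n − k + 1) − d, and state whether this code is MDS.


Singleton RHS = n − k + 1 = 14, slack = 10, bound satisfied, not MDS.

Singleton bound: d ≤ n − k + 1.
Here n = 16, k = 3, so n − k + 1 = 14.
Given d = 4, check d ≤ 14: YES.
Slack = (n − k + 1) − d = 10.
The code is NOT MDS (slack = 10 > 0).
Description: the claimed parameters are [16, 3, 4]_4; such a code would be non-MDS.


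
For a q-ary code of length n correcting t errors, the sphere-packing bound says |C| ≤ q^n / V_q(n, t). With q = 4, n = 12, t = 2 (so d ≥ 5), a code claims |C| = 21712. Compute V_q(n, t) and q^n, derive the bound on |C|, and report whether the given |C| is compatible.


V_q(n, t) = 631, q^n = 16777216, Hamming bound = 26588, |C| = 21712 ≤ bound (satisfied).

Step 1: Compute V_q(n, t) = Σ_{j=0}^2 C(n, j) (q−1)^j.
  j = 0: C(12,0)·(3)^0 = 1·1 = 1.
  j = 1: C(12,1)·(3)^1 = 12·3 = 36.
  j = 2: C(12,2)·(3)^2 = 66·9 = 594.
  V_q(n, t) = 1 + 36 + 594 = 631.
Step 2: q^n = 4^12 = 16777216.
Step 3: Hamming bound ⌊q^n / V_q(n,t)⌋ = ⌊16777216/631⌋ = 26588.
Step 4: Compare |C| = 21712 to 26588: satisfied.
The claimed |C| lies below the Hamming bound.


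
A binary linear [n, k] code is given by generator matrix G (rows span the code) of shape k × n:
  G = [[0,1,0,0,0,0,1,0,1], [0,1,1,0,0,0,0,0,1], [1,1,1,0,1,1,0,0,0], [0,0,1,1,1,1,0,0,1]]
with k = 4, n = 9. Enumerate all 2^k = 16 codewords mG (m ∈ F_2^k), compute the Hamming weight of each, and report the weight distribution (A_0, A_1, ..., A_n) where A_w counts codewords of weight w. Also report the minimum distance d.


Weight distribution: A_0 = 1, A_2 = 1, A_3 = 4, A_4 = 3, A_5 = 4, A_6 = 3. Minimum distance d = 2.

Enumerate all 2^4 = 16 messages m ∈ F_2^4.
For each, compute codeword c = mG in F_2^9, then tally its weight.
  m = 0000 → c = 000000000, weight = 0.
  m = 1000 → c = 010000101, weight = 3.
  m = 0100 → c = 011000001, weight = 3.
  m = 1100 → c = 001000100, weight = 2.
  m = 0010 → c = 111011000, weight = 5.
  m = 1010 → c = 101011101, weight = 6.
  m = 0110 → c = 100011001, weight = 4.
  m = 1110 → c = 110011100, weight = 5.
  m = 0001 → c = 001111001, weight = 5.
  m = 1001 → c = 011111100, weight = 6.
  m = 0101 → c = 010111000, weight = 4.
  m = 1101 → c = 000111101, weight = 5.
  m = 0011 → c = 110100001, weight = 4.
  m = 1011 → c = 100100100, weight = 3.
  m = 0111 → c = 101100000, weight = 3.
  m = 1111 → c = 111100101, weight = 6.
Tally weights:
  weight 0: 1 codewords.
  weight 2: 1 codewords.
  weight 3: 4 codewords.
  weight 4: 3 codewords.
  weight 5: 4 codewords.
  weight 6: 3 codewords.
Minimum distance d = smallest w > 0 with A_w > 0 = 2.
Sanity: Σ A_w = 16 = 2^4 = 16 ✓.


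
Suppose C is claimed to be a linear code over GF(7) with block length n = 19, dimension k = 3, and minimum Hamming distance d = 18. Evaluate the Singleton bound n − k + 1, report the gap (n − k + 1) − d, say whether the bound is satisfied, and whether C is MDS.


Singleton RHS = n − k + 1 = 17, slack = -1, bound violated (no such code; not MDS).

Singleton bound: d ≤ n − k + 1.
Here n = 19, k = 3, so n − k + 1 = 17.
Given d = 18, check d ≤ 17: NO.
Slack = (n − k + 1) − d = -1.
The slack is negative: d = 18 exceeds n − k + 1 = 17 by 1, so the Singleton bound is violated and no linear [19, 3, 18]_7 code can exist. In particular it is not MDS (MDS requires d = n − k + 1 exactly).
Description: the claimed parameters are [19, 3, 18]_7; such a code would be impossible (violates the Singleton bound).


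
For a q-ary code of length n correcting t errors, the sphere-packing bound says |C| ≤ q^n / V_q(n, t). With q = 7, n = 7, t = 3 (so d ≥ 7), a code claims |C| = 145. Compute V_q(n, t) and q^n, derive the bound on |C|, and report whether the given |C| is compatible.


V_q(n, t) = 8359, q^n = 823543, Hamming bound = 98, |C| = 145 > bound (violated).

Step 1: Compute V_q(n, t) = Σ_{j=0}^3 C(n, j) (q−1)^j.
  j = 0: C(7,0)·(6)^0 = 1·1 = 1.
  j = 1: C(7,1)·(6)^1 = 7·6 = 42.
  j = 2: C(7,2)·(6)^2 = 21·36 = 756.
  j = 3: C(7,3)·(6)^3 = 35·216 = 7560.
  V_q(n, t) = 1 + 42 + 756 + 7560 = 8359.
Step 2: q^n = 7^7 = 823543.
Step 3: Hamming bound ⌊q^n / V_q(n,t)⌋ = ⌊823543/8359⌋ = 98.
Step 4: Compare |C| = 145 to 98: violated.
The claimed |C| lies above the Hamming bound, so no 7-ary code of length 7 with d ≥ 7 can have 145 codewords.


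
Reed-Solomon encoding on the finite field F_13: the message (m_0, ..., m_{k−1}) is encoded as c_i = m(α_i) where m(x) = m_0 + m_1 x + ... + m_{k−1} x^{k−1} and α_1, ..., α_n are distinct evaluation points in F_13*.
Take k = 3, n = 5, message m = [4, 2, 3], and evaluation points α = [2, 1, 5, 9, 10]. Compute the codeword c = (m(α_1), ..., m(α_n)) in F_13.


c = [7, 9, 11, 5, 12]

Message polynomial: m(x) = 4 + 2·x + 3·x^2 (mod 13).
For each evaluation point α_i, compute m(α_i) mod 13:
  α_1 = 2: Horner steps 3 → 8 → 7, so m(2) = 7.
  α_2 = 1: Horner steps 3 → 5 → 9, so m(1) = 9.
  α_3 = 5: Horner steps 3 → 4 → 11, so m(5) = 11.
  α_4 = 9: Horner steps 3 → 3 → 5, so m(9) = 5.
  α_5 = 10: Horner steps 3 → 6 → 12, so m(10) = 12.
Codeword c = [7, 9, 11, 5, 12] ∈ F_13^5.


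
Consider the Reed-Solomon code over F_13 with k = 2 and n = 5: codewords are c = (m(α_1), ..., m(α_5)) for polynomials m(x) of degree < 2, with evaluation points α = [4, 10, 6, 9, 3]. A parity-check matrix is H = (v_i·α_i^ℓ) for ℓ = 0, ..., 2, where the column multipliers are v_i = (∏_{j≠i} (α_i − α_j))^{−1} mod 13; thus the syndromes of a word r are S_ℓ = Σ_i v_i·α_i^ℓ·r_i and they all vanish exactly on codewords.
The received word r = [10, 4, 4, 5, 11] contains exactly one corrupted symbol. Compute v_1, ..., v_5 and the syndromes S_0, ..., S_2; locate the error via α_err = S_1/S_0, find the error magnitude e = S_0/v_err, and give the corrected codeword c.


S = (5, 4, 11), error at position 3, error magnitude e = 9, c = [10, 4, 8, 5, 11].

Step 1: column multipliers v_i = (∏_{j≠i}(α_i − α_j))^{−1} mod 13.
  i = 1 (α = 4): (4−10)(4−6)(4−9)(4−3) = (−6)·(−2)·(−5)·1 = −60 ≡ 5, so v_1 = 5^{−1} = 8 (mod 13).
  i = 2 (α = 10): (10−4)(10−6)(10−9)(10−3) = 6·4·1·7 = 168 ≡ 12, so v_2 = 12^{−1} = 12 (mod 13).
  i = 3 (α = 6): (6−4)(6−10)(6−9)(6−3) = 2·(−4)·(−3)·3 = 72 ≡ 7, so v_3 = 7^{−1} = 2 (mod 13).
  i = 4 (α = 9): (9−4)(9−10)(9−6)(9−3) = 5·(−1)·3·6 = −90 ≡ 1, so v_4 = 1^{−1} = 1 (mod 13).
  i = 5 (α = 3): (3−4)(3−10)(3−6)(3−9) = (−1)·(−7)·(−3)·(−6) = 126 ≡ 9, so v_5 = 9^{−1} = 3 (mod 13).
  v = [8, 12, 2, 1, 3].
Step 2: syndromes of r = [10, 4, 4, 5, 11] (all sums mod 13).
  S_0 = Σ v_i r_i = 8·10 + 12·4 + 2·4 + 1·5 + 3·11 = 174 ≡ 5.
  S_1 = Σ v_i α_i r_i = 8·4·10 + 12·10·4 + 2·6·4 + 1·9·5 + 3·3·11 = 992 ≡ 4.
  α_i^2 mod 13 = [3, 9, 10, 3, 9].
  S_2 = Σ v_i α_i^2 r_i = 8·3·10 + 12·9·4 + 2·10·4 + 1·3·5 + 3·9·11 = 1064 ≡ 11.
  S = (5, 4, 11) ≠ 0, so r is not a codeword (an error is present).
Step 3: locate the error. For a single error e at position i, S_ℓ = v_i·e·α_i^ℓ, so α_err = S_1/S_0.
  S_0^{−1} = 5^{−1} = 8 (mod 13), so α_err = 4·8 = 32 ≡ 6 = α_3. Error position i = 3.
  Consistency check: S_2/S_1 = 11·10 = 110 ≡ 6 = α_err ✓ (single-error assumption holds).
Step 4: error magnitude e = S_0/v_3 = S_0·∏_{j≠3}(α_3 − α_j) = 5·7 = 35 ≡ 9 (mod 13).
Step 5: correct position 3: c_3 = r_3 − e = 4 − 9 ≡ 8 (mod 13). Hence c = [10, 4, 8, 5, 11].
  Check: interpolating c through the α_i gives m(x) = 1 + 12·x (degree < 2) with m(α_i) = c_i for every i, so c is indeed a codeword.
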